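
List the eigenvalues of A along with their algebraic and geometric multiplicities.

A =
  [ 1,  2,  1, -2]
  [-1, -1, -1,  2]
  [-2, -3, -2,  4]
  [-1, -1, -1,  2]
λ = 0: alg = 4, geom = 2

Step 1 — factor the characteristic polynomial to read off the algebraic multiplicities:
  χ_A(x) = x^4

Step 2 — compute geometric multiplicities via the rank-nullity identity g(λ) = n − rank(A − λI):
  rank(A − (0)·I) = 2, so dim ker(A − (0)·I) = n − 2 = 2

Summary:
  λ = 0: algebraic multiplicity = 4, geometric multiplicity = 2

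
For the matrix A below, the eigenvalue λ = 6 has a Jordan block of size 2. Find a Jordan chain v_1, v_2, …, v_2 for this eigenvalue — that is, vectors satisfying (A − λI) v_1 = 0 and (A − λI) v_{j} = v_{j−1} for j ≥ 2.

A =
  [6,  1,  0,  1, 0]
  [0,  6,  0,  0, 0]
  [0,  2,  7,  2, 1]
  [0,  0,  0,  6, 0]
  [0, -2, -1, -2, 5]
A Jordan chain for λ = 6 of length 2:
v_1 = (1, 0, 2, 0, -2)ᵀ
v_2 = (0, 1, 0, 0, 0)ᵀ

Let N = A − (6)·I. We want v_2 with N^2 v_2 = 0 but N^1 v_2 ≠ 0; then v_{j-1} := N · v_j for j = 2, …, 2.

Pick v_2 = (0, 1, 0, 0, 0)ᵀ.
Then v_1 = N · v_2 = (1, 0, 2, 0, -2)ᵀ.

Sanity check: (A − (6)·I) v_1 = (0, 0, 0, 0, 0)ᵀ = 0. ✓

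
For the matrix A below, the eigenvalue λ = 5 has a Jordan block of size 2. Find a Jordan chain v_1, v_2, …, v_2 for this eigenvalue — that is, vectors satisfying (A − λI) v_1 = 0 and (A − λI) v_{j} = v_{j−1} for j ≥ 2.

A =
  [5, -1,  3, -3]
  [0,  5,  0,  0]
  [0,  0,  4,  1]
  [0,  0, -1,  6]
A Jordan chain for λ = 5 of length 2:
v_1 = (-1, 0, 0, 0)ᵀ
v_2 = (0, 1, 0, 0)ᵀ

Let N = A − (5)·I. We want v_2 with N^2 v_2 = 0 but N^1 v_2 ≠ 0; then v_{j-1} := N · v_j for j = 2, …, 2.

Pick v_2 = (0, 1, 0, 0)ᵀ.
Then v_1 = N · v_2 = (-1, 0, 0, 0)ᵀ.

Sanity check: (A − (5)·I) v_1 = (0, 0, 0, 0)ᵀ = 0. ✓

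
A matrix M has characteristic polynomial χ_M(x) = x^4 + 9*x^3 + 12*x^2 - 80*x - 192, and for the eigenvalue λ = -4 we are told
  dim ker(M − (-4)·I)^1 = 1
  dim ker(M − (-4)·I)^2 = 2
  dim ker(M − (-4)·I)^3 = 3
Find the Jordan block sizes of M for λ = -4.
Block sizes for λ = -4: [3]

From the dimensions of kernels of powers, the number of Jordan blocks of size at least j is d_j − d_{j−1} where d_j = dim ker(N^j) (with d_0 = 0). Computing the differences gives [1, 1, 1].
The number of blocks of size exactly k is (#blocks of size ≥ k) − (#blocks of size ≥ k + 1), so the partition is: 1 block(s) of size 3.
In nonincreasing order the block sizes are [3].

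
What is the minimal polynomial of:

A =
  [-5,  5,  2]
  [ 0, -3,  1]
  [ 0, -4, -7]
x^3 + 15*x^2 + 75*x + 125

The characteristic polynomial is χ_A(x) = (x + 5)^3, so the eigenvalues are known. The minimal polynomial is
  m_A(x) = Π_λ (x − λ)^{k_λ}
where k_λ is the size of the *largest* Jordan block for λ (equivalently, the smallest k with (A − λI)^k v = 0 for every generalised eigenvector v of λ).

  λ = -5: largest Jordan block has size 3, contributing (x + 5)^3

So m_A(x) = (x + 5)^3 = x^3 + 15*x^2 + 75*x + 125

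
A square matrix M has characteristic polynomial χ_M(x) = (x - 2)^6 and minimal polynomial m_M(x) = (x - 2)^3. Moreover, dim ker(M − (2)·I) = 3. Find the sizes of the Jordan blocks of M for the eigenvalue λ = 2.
Block sizes for λ = 2: [3, 2, 1]

Step 1 — from the characteristic polynomial, algebraic multiplicity of λ = 2 is 6. From dim ker(M − (2)·I) = 3, there are exactly 3 Jordan blocks for λ = 2.
Step 2 — from the minimal polynomial, the factor (x − 2)^3 tells us the largest block for λ = 2 has size 3.
Step 3 — with total size 6, 3 blocks, and largest block 3, the block sizes (in nonincreasing order) are [3, 2, 1].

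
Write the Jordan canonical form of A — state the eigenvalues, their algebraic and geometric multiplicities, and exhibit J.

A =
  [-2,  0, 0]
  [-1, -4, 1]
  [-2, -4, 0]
J_2(-2) ⊕ J_1(-2)

The characteristic polynomial is
  det(x·I − A) = x^3 + 6*x^2 + 12*x + 8 = (x + 2)^3

Eigenvalues and multiplicities (the geometric multiplicity of λ is n − rank(A − λI), which equals the number of Jordan blocks for λ):
  λ = -2: algebraic multiplicity = 3, geometric multiplicity = 2

Determining the block sizes for each eigenvalue:
  λ = -2: 2 blocks summing to 3 forces exactly one block of size 2 and the rest size 1 → block sizes [2, 1]

Assembling the blocks gives a Jordan form
J =
  [-2,  1,  0]
  [ 0, -2,  0]
  [ 0,  0, -2]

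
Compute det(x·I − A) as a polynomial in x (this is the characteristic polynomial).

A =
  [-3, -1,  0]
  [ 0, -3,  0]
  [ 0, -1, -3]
x^3 + 9*x^2 + 27*x + 27

Expanding det(x·I − A) (e.g. by cofactor expansion or by noting that A is similar to its Jordan form J, which has the same characteristic polynomial as A) gives
  χ_A(x) = x^3 + 9*x^2 + 27*x + 27
which factors as (x + 3)^3. The eigenvalues (with algebraic multiplicities) are λ = -3 with multiplicity 3.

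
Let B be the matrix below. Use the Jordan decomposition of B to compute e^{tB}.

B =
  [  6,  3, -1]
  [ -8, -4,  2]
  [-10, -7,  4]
e^{tB} =
  [t^2*exp(2*t) + 4*t*exp(2*t) + exp(2*t), t^2*exp(2*t)/2 + 3*t*exp(2*t), -t*exp(2*t)]
  [-2*t^2*exp(2*t) - 8*t*exp(2*t), -t^2*exp(2*t) - 6*t*exp(2*t) + exp(2*t), 2*t*exp(2*t)]
  [-2*t^2*exp(2*t) - 10*t*exp(2*t), -t^2*exp(2*t) - 7*t*exp(2*t), 2*t*exp(2*t) + exp(2*t)]

Strategy: write B = P · J · P⁻¹ where J is a Jordan canonical form, so e^{tB} = P · e^{tJ} · P⁻¹, and e^{tJ} can be computed block-by-block.

B has Jordan form
J =
  [2, 1, 0]
  [0, 2, 1]
  [0, 0, 2]
(up to reordering of blocks).

Per-block formulas:
  For a 3×3 Jordan block J_3(2): exp(t · J_3(2)) = e^(2t)·(I + t·N + (t^2/2)·N^2), where N is the 3×3 nilpotent shift.

After assembling e^{tJ} and conjugating by P, we get:

e^{tB} =
  [t^2*exp(2*t) + 4*t*exp(2*t) + exp(2*t), t^2*exp(2*t)/2 + 3*t*exp(2*t), -t*exp(2*t)]
  [-2*t^2*exp(2*t) - 8*t*exp(2*t), -t^2*exp(2*t) - 6*t*exp(2*t) + exp(2*t), 2*t*exp(2*t)]
  [-2*t^2*exp(2*t) - 10*t*exp(2*t), -t^2*exp(2*t) - 7*t*exp(2*t), 2*t*exp(2*t) + exp(2*t)]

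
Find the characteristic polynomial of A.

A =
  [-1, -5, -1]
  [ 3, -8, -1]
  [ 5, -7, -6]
x^3 + 15*x^2 + 75*x + 125

Expanding det(x·I − A) (e.g. by cofactor expansion or by noting that A is similar to its Jordan form J, which has the same characteristic polynomial as A) gives
  χ_A(x) = x^3 + 15*x^2 + 75*x + 125
which factors as (x + 5)^3. The eigenvalues (with algebraic multiplicities) are λ = -5 with multiplicity 3.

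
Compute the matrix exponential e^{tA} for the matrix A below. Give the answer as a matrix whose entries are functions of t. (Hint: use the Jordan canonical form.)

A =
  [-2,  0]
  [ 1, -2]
e^{tA} =
  [exp(-2*t), 0]
  [t*exp(-2*t), exp(-2*t)]

Strategy: write A = P · J · P⁻¹ where J is a Jordan canonical form, so e^{tA} = P · e^{tJ} · P⁻¹, and e^{tJ} can be computed block-by-block.

A has Jordan form
J =
  [-2,  1]
  [ 0, -2]
(up to reordering of blocks).

Per-block formulas:
  For a 2×2 Jordan block J_2(-2): exp(t · J_2(-2)) = e^(-2t)·(I + t·N), where N is the 2×2 nilpotent shift.

After assembling e^{tJ} and conjugating by P, we get:

e^{tA} =
  [exp(-2*t), 0]
  [t*exp(-2*t), exp(-2*t)]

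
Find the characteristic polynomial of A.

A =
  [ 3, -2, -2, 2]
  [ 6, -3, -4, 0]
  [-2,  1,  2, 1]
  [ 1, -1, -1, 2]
x^4 - 4*x^3 + 6*x^2 - 4*x + 1

Expanding det(x·I − A) (e.g. by cofactor expansion or by noting that A is similar to its Jordan form J, which has the same characteristic polynomial as A) gives
  χ_A(x) = x^4 - 4*x^3 + 6*x^2 - 4*x + 1
which factors as (x - 1)^4. The eigenvalues (with algebraic multiplicities) are λ = 1 with multiplicity 4.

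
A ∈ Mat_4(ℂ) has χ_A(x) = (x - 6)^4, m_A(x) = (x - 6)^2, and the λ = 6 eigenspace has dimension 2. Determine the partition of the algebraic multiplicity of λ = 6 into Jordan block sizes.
Block sizes for λ = 6: [2, 2]

Step 1 — from the characteristic polynomial, algebraic multiplicity of λ = 6 is 4. From dim ker(A − (6)·I) = 2, there are exactly 2 Jordan blocks for λ = 6.
Step 2 — from the minimal polynomial, the factor (x − 6)^2 tells us the largest block for λ = 6 has size 2.
Step 3 — with total size 4, 2 blocks, and largest block 2, the block sizes (in nonincreasing order) are [2, 2].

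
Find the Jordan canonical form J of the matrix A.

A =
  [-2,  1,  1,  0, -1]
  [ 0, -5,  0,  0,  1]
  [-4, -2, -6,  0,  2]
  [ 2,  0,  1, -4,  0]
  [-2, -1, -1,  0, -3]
J_3(-4) ⊕ J_1(-4) ⊕ J_1(-4)

The characteristic polynomial is
  det(x·I − A) = x^5 + 20*x^4 + 160*x^3 + 640*x^2 + 1280*x + 1024 = (x + 4)^5

Eigenvalues and multiplicities (the geometric multiplicity of λ is n − rank(A − λI), which equals the number of Jordan blocks for λ):
  λ = -4: algebraic multiplicity = 5, geometric multiplicity = 3

Determining the block sizes for each eigenvalue:
  λ = -4: with am = 5 and gm = 3, the partition is not yet determined (e.g. several partitions of 5 into 3 parts exist). Let N = A − (-4)·I. Computing rank(N^1) = 2, rank(N^2) = 1, rank(N^3) = 0; the number of blocks of size ≥ j is rank(N^{j−1}) − rank(N^j), giving [3, 1, 1]. So we have 1 block(s) of size 3, 2 block(s) of size 1 → block sizes [3, 1, 1]

Assembling the blocks gives a Jordan form
J =
  [-4,  1,  0,  0,  0]
  [ 0, -4,  1,  0,  0]
  [ 0,  0, -4,  0,  0]
  [ 0,  0,  0, -4,  0]
  [ 0,  0,  0,  0, -4]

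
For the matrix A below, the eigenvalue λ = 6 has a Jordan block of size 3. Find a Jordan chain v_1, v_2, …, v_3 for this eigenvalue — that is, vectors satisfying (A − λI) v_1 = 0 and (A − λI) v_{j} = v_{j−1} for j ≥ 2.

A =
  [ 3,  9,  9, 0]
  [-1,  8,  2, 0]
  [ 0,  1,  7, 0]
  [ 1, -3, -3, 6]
A Jordan chain for λ = 6 of length 3:
v_1 = (0, 1, -1, 0)ᵀ
v_2 = (-3, -1, 0, 1)ᵀ
v_3 = (1, 0, 0, 0)ᵀ

Let N = A − (6)·I. We want v_3 with N^3 v_3 = 0 but N^2 v_3 ≠ 0; then v_{j-1} := N · v_j for j = 3, …, 2.

Pick v_3 = (1, 0, 0, 0)ᵀ.
Then v_2 = N · v_3 = (-3, -1, 0, 1)ᵀ.
Then v_1 = N · v_2 = (0, 1, -1, 0)ᵀ.

Sanity check: (A − (6)·I) v_1 = (0, 0, 0, 0)ᵀ = 0. ✓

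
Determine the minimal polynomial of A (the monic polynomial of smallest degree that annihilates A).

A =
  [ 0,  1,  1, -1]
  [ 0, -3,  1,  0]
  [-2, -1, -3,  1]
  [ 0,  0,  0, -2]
x^3 + 6*x^2 + 12*x + 8

The characteristic polynomial is χ_A(x) = (x + 2)^4, so the eigenvalues are known. The minimal polynomial is
  m_A(x) = Π_λ (x − λ)^{k_λ}
where k_λ is the size of the *largest* Jordan block for λ (equivalently, the smallest k with (A − λI)^k v = 0 for every generalised eigenvector v of λ).

  λ = -2: largest Jordan block has size 3, contributing (x + 2)^3

So m_A(x) = (x + 2)^3 = x^3 + 6*x^2 + 12*x + 8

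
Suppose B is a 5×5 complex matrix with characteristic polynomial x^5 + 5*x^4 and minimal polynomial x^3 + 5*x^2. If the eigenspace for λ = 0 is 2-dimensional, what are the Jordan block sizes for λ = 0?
Block sizes for λ = 0: [2, 2]

Step 1 — from the characteristic polynomial, algebraic multiplicity of λ = 0 is 4. From dim ker(B − (0)·I) = 2, there are exactly 2 Jordan blocks for λ = 0.
Step 2 — from the minimal polynomial, the factor (x − 0)^2 tells us the largest block for λ = 0 has size 2.
Step 3 — with total size 4, 2 blocks, and largest block 2, the block sizes (in nonincreasing order) are [2, 2].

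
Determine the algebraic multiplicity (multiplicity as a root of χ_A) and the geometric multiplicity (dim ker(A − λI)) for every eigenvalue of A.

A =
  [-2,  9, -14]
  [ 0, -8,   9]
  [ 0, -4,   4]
λ = -2: alg = 3, geom = 1

Step 1 — factor the characteristic polynomial to read off the algebraic multiplicities:
  χ_A(x) = (x + 2)^3

Step 2 — compute geometric multiplicities via the rank-nullity identity g(λ) = n − rank(A − λI):
  rank(A − (-2)·I) = 2, so dim ker(A − (-2)·I) = n − 2 = 1

Summary:
  λ = -2: algebraic multiplicity = 3, geometric multiplicity = 1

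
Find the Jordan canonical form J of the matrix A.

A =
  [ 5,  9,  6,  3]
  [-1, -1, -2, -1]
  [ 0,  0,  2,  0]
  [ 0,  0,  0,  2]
J_2(2) ⊕ J_1(2) ⊕ J_1(2)

The characteristic polynomial is
  det(x·I − A) = x^4 - 8*x^3 + 24*x^2 - 32*x + 16 = (x - 2)^4

Eigenvalues and multiplicities (the geometric multiplicity of λ is n − rank(A − λI), which equals the number of Jordan blocks for λ):
  λ = 2: algebraic multiplicity = 4, geometric multiplicity = 3

Determining the block sizes for each eigenvalue:
  λ = 2: 3 blocks summing to 4 forces exactly one block of size 2 and the rest size 1 → block sizes [2, 1, 1]

Assembling the blocks gives a Jordan form
J =
  [2, 1, 0, 0]
  [0, 2, 0, 0]
  [0, 0, 2, 0]
  [0, 0, 0, 2]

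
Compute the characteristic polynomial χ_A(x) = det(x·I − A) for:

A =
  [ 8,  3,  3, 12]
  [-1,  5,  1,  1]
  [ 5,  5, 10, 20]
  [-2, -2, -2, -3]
x^4 - 20*x^3 + 150*x^2 - 500*x + 625

Expanding det(x·I − A) (e.g. by cofactor expansion or by noting that A is similar to its Jordan form J, which has the same characteristic polynomial as A) gives
  χ_A(x) = x^4 - 20*x^3 + 150*x^2 - 500*x + 625
which factors as (x - 5)^4. The eigenvalues (with algebraic multiplicities) are λ = 5 with multiplicity 4.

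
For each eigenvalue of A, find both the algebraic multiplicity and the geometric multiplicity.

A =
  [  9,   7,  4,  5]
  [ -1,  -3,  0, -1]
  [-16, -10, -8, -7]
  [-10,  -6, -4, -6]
λ = -2: alg = 4, geom = 2

Step 1 — factor the characteristic polynomial to read off the algebraic multiplicities:
  χ_A(x) = (x + 2)^4

Step 2 — compute geometric multiplicities via the rank-nullity identity g(λ) = n − rank(A − λI):
  rank(A − (-2)·I) = 2, so dim ker(A − (-2)·I) = n − 2 = 2

Summary:
  λ = -2: algebraic multiplicity = 4, geometric multiplicity = 2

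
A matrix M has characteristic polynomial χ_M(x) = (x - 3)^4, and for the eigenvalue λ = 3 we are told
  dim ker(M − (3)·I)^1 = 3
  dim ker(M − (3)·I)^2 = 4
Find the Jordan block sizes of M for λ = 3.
Block sizes for λ = 3: [2, 1, 1]

From the dimensions of kernels of powers, the number of Jordan blocks of size at least j is d_j − d_{j−1} where d_j = dim ker(N^j) (with d_0 = 0). Computing the differences gives [3, 1].
The number of blocks of size exactly k is (#blocks of size ≥ k) − (#blocks of size ≥ k + 1), so the partition is: 2 block(s) of size 1, 1 block(s) of size 2.
In nonincreasing order the block sizes are [2, 1, 1].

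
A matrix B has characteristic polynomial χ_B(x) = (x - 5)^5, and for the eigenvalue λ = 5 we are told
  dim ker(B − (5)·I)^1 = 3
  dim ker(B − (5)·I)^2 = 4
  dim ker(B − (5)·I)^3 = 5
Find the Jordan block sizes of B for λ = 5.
Block sizes for λ = 5: [3, 1, 1]

From the dimensions of kernels of powers, the number of Jordan blocks of size at least j is d_j − d_{j−1} where d_j = dim ker(N^j) (with d_0 = 0). Computing the differences gives [3, 1, 1].
The number of blocks of size exactly k is (#blocks of size ≥ k) − (#blocks of size ≥ k + 1), so the partition is: 2 block(s) of size 1, 1 block(s) of size 3.
In nonincreasing order the block sizes are [3, 1, 1].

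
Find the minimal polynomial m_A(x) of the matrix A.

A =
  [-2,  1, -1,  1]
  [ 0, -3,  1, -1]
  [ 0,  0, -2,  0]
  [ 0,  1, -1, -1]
x^2 + 4*x + 4

The characteristic polynomial is χ_A(x) = (x + 2)^4, so the eigenvalues are known. The minimal polynomial is
  m_A(x) = Π_λ (x − λ)^{k_λ}
where k_λ is the size of the *largest* Jordan block for λ (equivalently, the smallest k with (A − λI)^k v = 0 for every generalised eigenvector v of λ).

  λ = -2: largest Jordan block has size 2, contributing (x + 2)^2

So m_A(x) = (x + 2)^2 = x^2 + 4*x + 4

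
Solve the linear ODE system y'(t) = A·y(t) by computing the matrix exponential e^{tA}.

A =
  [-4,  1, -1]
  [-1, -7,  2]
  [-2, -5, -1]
e^{tA} =
  [t^2*exp(-4*t)/2 + exp(-4*t), t^2*exp(-4*t) + t*exp(-4*t), -t^2*exp(-4*t)/2 - t*exp(-4*t)]
  [-t^2*exp(-4*t)/2 - t*exp(-4*t), -t^2*exp(-4*t) - 3*t*exp(-4*t) + exp(-4*t), t^2*exp(-4*t)/2 + 2*t*exp(-4*t)]
  [-t^2*exp(-4*t)/2 - 2*t*exp(-4*t), -t^2*exp(-4*t) - 5*t*exp(-4*t), t^2*exp(-4*t)/2 + 3*t*exp(-4*t) + exp(-4*t)]

Strategy: write A = P · J · P⁻¹ where J is a Jordan canonical form, so e^{tA} = P · e^{tJ} · P⁻¹, and e^{tJ} can be computed block-by-block.

A has Jordan form
J =
  [-4,  1,  0]
  [ 0, -4,  1]
  [ 0,  0, -4]
(up to reordering of blocks).

Per-block formulas:
  For a 3×3 Jordan block J_3(-4): exp(t · J_3(-4)) = e^(-4t)·(I + t·N + (t^2/2)·N^2), where N is the 3×3 nilpotent shift.

After assembling e^{tJ} and conjugating by P, we get:

e^{tA} =
  [t^2*exp(-4*t)/2 + exp(-4*t), t^2*exp(-4*t) + t*exp(-4*t), -t^2*exp(-4*t)/2 - t*exp(-4*t)]
  [-t^2*exp(-4*t)/2 - t*exp(-4*t), -t^2*exp(-4*t) - 3*t*exp(-4*t) + exp(-4*t), t^2*exp(-4*t)/2 + 2*t*exp(-4*t)]
  [-t^2*exp(-4*t)/2 - 2*t*exp(-4*t), -t^2*exp(-4*t) - 5*t*exp(-4*t), t^2*exp(-4*t)/2 + 3*t*exp(-4*t) + exp(-4*t)]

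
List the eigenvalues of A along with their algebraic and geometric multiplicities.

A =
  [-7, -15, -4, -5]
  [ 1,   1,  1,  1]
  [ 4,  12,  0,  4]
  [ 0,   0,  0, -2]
λ = -2: alg = 4, geom = 2

Step 1 — factor the characteristic polynomial to read off the algebraic multiplicities:
  χ_A(x) = (x + 2)^4

Step 2 — compute geometric multiplicities via the rank-nullity identity g(λ) = n − rank(A − λI):
  rank(A − (-2)·I) = 2, so dim ker(A − (-2)·I) = n − 2 = 2

Summary:
  λ = -2: algebraic multiplicity = 4, geometric multiplicity = 2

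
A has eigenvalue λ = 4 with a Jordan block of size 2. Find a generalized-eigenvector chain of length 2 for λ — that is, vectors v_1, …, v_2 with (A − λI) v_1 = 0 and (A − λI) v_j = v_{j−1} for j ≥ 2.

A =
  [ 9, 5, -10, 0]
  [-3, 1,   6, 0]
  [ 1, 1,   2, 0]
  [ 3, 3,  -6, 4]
A Jordan chain for λ = 4 of length 2:
v_1 = (5, -3, 1, 3)ᵀ
v_2 = (1, 0, 0, 0)ᵀ

Let N = A − (4)·I. We want v_2 with N^2 v_2 = 0 but N^1 v_2 ≠ 0; then v_{j-1} := N · v_j for j = 2, …, 2.

Pick v_2 = (1, 0, 0, 0)ᵀ.
Then v_1 = N · v_2 = (5, -3, 1, 3)ᵀ.

Sanity check: (A − (4)·I) v_1 = (0, 0, 0, 0)ᵀ = 0. ✓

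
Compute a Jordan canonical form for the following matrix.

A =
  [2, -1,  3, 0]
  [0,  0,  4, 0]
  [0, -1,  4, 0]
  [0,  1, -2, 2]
J_3(2) ⊕ J_1(2)

The characteristic polynomial is
  det(x·I − A) = x^4 - 8*x^3 + 24*x^2 - 32*x + 16 = (x - 2)^4

Eigenvalues and multiplicities (the geometric multiplicity of λ is n − rank(A − λI), which equals the number of Jordan blocks for λ):
  λ = 2: algebraic multiplicity = 4, geometric multiplicity = 2

Determining the block sizes for each eigenvalue:
  λ = 2: with am = 4 and gm = 2, the partition is not yet determined (e.g. several partitions of 4 into 2 parts exist). Let N = A − (2)·I. Computing rank(N^1) = 2, rank(N^2) = 1, rank(N^3) = 0; the number of blocks of size ≥ j is rank(N^{j−1}) − rank(N^j), giving [2, 1, 1]. So we have 1 block(s) of size 3, 1 block(s) of size 1 → block sizes [3, 1]

Assembling the blocks gives a Jordan form
J =
  [2, 1, 0, 0]
  [0, 2, 1, 0]
  [0, 0, 2, 0]
  [0, 0, 0, 2]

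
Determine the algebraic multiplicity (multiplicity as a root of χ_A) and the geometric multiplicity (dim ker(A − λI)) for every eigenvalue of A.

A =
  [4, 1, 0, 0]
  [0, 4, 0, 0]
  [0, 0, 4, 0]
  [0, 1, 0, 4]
λ = 4: alg = 4, geom = 3

Step 1 — factor the characteristic polynomial to read off the algebraic multiplicities:
  χ_A(x) = (x - 4)^4

Step 2 — compute geometric multiplicities via the rank-nullity identity g(λ) = n − rank(A − λI):
  rank(A − (4)·I) = 1, so dim ker(A − (4)·I) = n − 1 = 3

Summary:
  λ = 4: algebraic multiplicity = 4, geometric multiplicity = 3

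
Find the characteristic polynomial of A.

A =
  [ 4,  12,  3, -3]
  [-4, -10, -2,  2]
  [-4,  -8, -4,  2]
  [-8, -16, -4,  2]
x^4 + 8*x^3 + 24*x^2 + 32*x + 16

Expanding det(x·I − A) (e.g. by cofactor expansion or by noting that A is similar to its Jordan form J, which has the same characteristic polynomial as A) gives
  χ_A(x) = x^4 + 8*x^3 + 24*x^2 + 32*x + 16
which factors as (x + 2)^4. The eigenvalues (with algebraic multiplicities) are λ = -2 with multiplicity 4.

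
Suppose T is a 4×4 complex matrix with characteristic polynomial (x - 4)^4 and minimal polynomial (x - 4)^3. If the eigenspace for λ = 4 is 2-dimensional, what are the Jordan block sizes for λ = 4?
Block sizes for λ = 4: [3, 1]

Step 1 — from the characteristic polynomial, algebraic multiplicity of λ = 4 is 4. From dim ker(T − (4)·I) = 2, there are exactly 2 Jordan blocks for λ = 4.
Step 2 — from the minimal polynomial, the factor (x − 4)^3 tells us the largest block for λ = 4 has size 3.
Step 3 — with total size 4, 2 blocks, and largest block 3, the block sizes (in nonincreasing order) are [3, 1].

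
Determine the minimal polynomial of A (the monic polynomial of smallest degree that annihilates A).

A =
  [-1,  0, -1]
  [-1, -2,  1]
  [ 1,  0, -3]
x^2 + 4*x + 4

The characteristic polynomial is χ_A(x) = (x + 2)^3, so the eigenvalues are known. The minimal polynomial is
  m_A(x) = Π_λ (x − λ)^{k_λ}
where k_λ is the size of the *largest* Jordan block for λ (equivalently, the smallest k with (A − λI)^k v = 0 for every generalised eigenvector v of λ).

  λ = -2: largest Jordan block has size 2, contributing (x + 2)^2

So m_A(x) = (x + 2)^2 = x^2 + 4*x + 4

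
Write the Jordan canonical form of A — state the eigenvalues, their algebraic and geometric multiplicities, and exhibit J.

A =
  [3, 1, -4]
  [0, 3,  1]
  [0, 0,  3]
J_3(3)

The characteristic polynomial is
  det(x·I − A) = x^3 - 9*x^2 + 27*x - 27 = (x - 3)^3

Eigenvalues and multiplicities (the geometric multiplicity of λ is n − rank(A − λI), which equals the number of Jordan blocks for λ):
  λ = 3: algebraic multiplicity = 3, geometric multiplicity = 1

Determining the block sizes for each eigenvalue:
  λ = 3: one block (gm = 1), so the single block has size am = 3 → block sizes [3]

Assembling the blocks gives a Jordan form
J =
  [3, 1, 0]
  [0, 3, 1]
  [0, 0, 3]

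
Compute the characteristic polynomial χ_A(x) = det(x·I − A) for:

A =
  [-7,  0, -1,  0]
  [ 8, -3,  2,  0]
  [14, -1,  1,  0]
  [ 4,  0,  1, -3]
x^4 + 12*x^3 + 54*x^2 + 108*x + 81

Expanding det(x·I − A) (e.g. by cofactor expansion or by noting that A is similar to its Jordan form J, which has the same characteristic polynomial as A) gives
  χ_A(x) = x^4 + 12*x^3 + 54*x^2 + 108*x + 81
which factors as (x + 3)^4. The eigenvalues (with algebraic multiplicities) are λ = -3 with multiplicity 4.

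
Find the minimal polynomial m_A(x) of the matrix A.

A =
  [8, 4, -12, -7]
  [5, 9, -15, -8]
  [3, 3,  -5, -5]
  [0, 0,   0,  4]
x^2 - 8*x + 16

The characteristic polynomial is χ_A(x) = (x - 4)^4, so the eigenvalues are known. The minimal polynomial is
  m_A(x) = Π_λ (x − λ)^{k_λ}
where k_λ is the size of the *largest* Jordan block for λ (equivalently, the smallest k with (A − λI)^k v = 0 for every generalised eigenvector v of λ).

  λ = 4: largest Jordan block has size 2, contributing (x − 4)^2

So m_A(x) = (x - 4)^2 = x^2 - 8*x + 16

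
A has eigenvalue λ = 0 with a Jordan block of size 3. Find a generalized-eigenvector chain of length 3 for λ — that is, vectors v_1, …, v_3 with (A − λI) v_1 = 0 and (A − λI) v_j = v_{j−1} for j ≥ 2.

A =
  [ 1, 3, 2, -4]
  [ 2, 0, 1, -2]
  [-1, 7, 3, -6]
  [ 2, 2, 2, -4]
A Jordan chain for λ = 0 of length 3:
v_1 = (-3, -3, -2, -4)ᵀ
v_2 = (1, 2, -1, 2)ᵀ
v_3 = (1, 0, 0, 0)ᵀ

Let N = A − (0)·I. We want v_3 with N^3 v_3 = 0 but N^2 v_3 ≠ 0; then v_{j-1} := N · v_j for j = 3, …, 2.

Pick v_3 = (1, 0, 0, 0)ᵀ.
Then v_2 = N · v_3 = (1, 2, -1, 2)ᵀ.
Then v_1 = N · v_2 = (-3, -3, -2, -4)ᵀ.

Sanity check: (A − (0)·I) v_1 = (0, 0, 0, 0)ᵀ = 0. ✓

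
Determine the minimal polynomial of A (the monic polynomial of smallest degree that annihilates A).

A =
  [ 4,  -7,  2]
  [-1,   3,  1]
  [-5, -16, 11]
x^3 - 18*x^2 + 108*x - 216

The characteristic polynomial is χ_A(x) = (x - 6)^3, so the eigenvalues are known. The minimal polynomial is
  m_A(x) = Π_λ (x − λ)^{k_λ}
where k_λ is the size of the *largest* Jordan block for λ (equivalently, the smallest k with (A − λI)^k v = 0 for every generalised eigenvector v of λ).

  λ = 6: largest Jordan block has size 3, contributing (x − 6)^3

So m_A(x) = (x - 6)^3 = x^3 - 18*x^2 + 108*x - 216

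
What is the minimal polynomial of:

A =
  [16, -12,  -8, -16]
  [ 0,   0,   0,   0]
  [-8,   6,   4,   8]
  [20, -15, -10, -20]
x^2

The characteristic polynomial is χ_A(x) = x^4, so the eigenvalues are known. The minimal polynomial is
  m_A(x) = Π_λ (x − λ)^{k_λ}
where k_λ is the size of the *largest* Jordan block for λ (equivalently, the smallest k with (A − λI)^k v = 0 for every generalised eigenvector v of λ).

  λ = 0: largest Jordan block has size 2, contributing (x − 0)^2

So m_A(x) = x^2 = x^2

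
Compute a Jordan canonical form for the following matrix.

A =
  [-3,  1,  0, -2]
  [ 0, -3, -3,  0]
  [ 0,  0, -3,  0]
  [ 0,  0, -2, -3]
J_3(-3) ⊕ J_1(-3)

The characteristic polynomial is
  det(x·I − A) = x^4 + 12*x^3 + 54*x^2 + 108*x + 81 = (x + 3)^4

Eigenvalues and multiplicities (the geometric multiplicity of λ is n − rank(A − λI), which equals the number of Jordan blocks for λ):
  λ = -3: algebraic multiplicity = 4, geometric multiplicity = 2

Determining the block sizes for each eigenvalue:
  λ = -3: with am = 4 and gm = 2, the partition is not yet determined (e.g. several partitions of 4 into 2 parts exist). Let N = A − (-3)·I. Computing rank(N^1) = 2, rank(N^2) = 1, rank(N^3) = 0; the number of blocks of size ≥ j is rank(N^{j−1}) − rank(N^j), giving [2, 1, 1]. So we have 1 block(s) of size 3, 1 block(s) of size 1 → block sizes [3, 1]

Assembling the blocks gives a Jordan form
J =
  [-3,  1,  0,  0]
  [ 0, -3,  1,  0]
  [ 0,  0, -3,  0]
  [ 0,  0,  0, -3]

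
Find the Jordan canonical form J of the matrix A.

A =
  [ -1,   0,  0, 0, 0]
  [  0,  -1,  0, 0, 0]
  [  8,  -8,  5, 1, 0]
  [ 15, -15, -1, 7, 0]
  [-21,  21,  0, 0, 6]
J_1(-1) ⊕ J_1(-1) ⊕ J_2(6) ⊕ J_1(6)

The characteristic polynomial is
  det(x·I − A) = x^5 - 16*x^4 + 73*x^3 - 18*x^2 - 324*x - 216 = (x - 6)^3*(x + 1)^2

Eigenvalues and multiplicities (the geometric multiplicity of λ is n − rank(A − λI), which equals the number of Jordan blocks for λ):
  λ = -1: algebraic multiplicity = 2, geometric multiplicity = 2
  λ = 6: algebraic multiplicity = 3, geometric multiplicity = 2

Determining the block sizes for each eigenvalue:
  λ = -1: gm = am = 2, so every block has size 1 → block sizes [1, 1]
  λ = 6: 2 blocks summing to 3 forces exactly one block of size 2 and the rest size 1 → block sizes [2, 1]

Assembling the blocks gives a Jordan form
J =
  [-1,  0, 0, 0, 0]
  [ 0, -1, 0, 0, 0]
  [ 0,  0, 6, 1, 0]
  [ 0,  0, 0, 6, 0]
  [ 0,  0, 0, 0, 6]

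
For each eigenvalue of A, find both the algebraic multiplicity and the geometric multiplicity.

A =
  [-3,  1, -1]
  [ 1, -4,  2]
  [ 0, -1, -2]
λ = -3: alg = 3, geom = 1

Step 1 — factor the characteristic polynomial to read off the algebraic multiplicities:
  χ_A(x) = (x + 3)^3

Step 2 — compute geometric multiplicities via the rank-nullity identity g(λ) = n − rank(A − λI):
  rank(A − (-3)·I) = 2, so dim ker(A − (-3)·I) = n − 2 = 1

Summary:
  λ = -3: algebraic multiplicity = 3, geometric multiplicity = 1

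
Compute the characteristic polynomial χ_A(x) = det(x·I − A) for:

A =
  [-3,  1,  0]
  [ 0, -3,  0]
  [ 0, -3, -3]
x^3 + 9*x^2 + 27*x + 27

Expanding det(x·I − A) (e.g. by cofactor expansion or by noting that A is similar to its Jordan form J, which has the same characteristic polynomial as A) gives
  χ_A(x) = x^3 + 9*x^2 + 27*x + 27
which factors as (x + 3)^3. The eigenvalues (with algebraic multiplicities) are λ = -3 with multiplicity 3.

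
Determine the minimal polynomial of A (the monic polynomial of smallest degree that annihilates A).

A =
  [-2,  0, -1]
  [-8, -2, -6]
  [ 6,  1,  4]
x^3

The characteristic polynomial is χ_A(x) = x^3, so the eigenvalues are known. The minimal polynomial is
  m_A(x) = Π_λ (x − λ)^{k_λ}
where k_λ is the size of the *largest* Jordan block for λ (equivalently, the smallest k with (A − λI)^k v = 0 for every generalised eigenvector v of λ).

  λ = 0: largest Jordan block has size 3, contributing (x − 0)^3

So m_A(x) = x^3 = x^3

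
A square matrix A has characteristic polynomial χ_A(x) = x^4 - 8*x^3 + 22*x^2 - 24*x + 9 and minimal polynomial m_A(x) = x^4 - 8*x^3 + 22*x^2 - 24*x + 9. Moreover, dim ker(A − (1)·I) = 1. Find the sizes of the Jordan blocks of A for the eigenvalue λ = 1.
Block sizes for λ = 1: [2]

Step 1 — from the characteristic polynomial, algebraic multiplicity of λ = 1 is 2. From dim ker(A − (1)·I) = 1, there are exactly 1 Jordan blocks for λ = 1.
Step 2 — from the minimal polynomial, the factor (x − 1)^2 tells us the largest block for λ = 1 has size 2.
Step 3 — with total size 2, 1 blocks, and largest block 2, the block sizes (in nonincreasing order) are [2].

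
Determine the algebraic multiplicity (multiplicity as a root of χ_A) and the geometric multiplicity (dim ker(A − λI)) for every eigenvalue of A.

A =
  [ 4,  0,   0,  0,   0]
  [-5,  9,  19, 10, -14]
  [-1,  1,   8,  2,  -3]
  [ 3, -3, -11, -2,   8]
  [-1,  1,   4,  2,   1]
λ = 4: alg = 5, geom = 3

Step 1 — factor the characteristic polynomial to read off the algebraic multiplicities:
  χ_A(x) = (x - 4)^5

Step 2 — compute geometric multiplicities via the rank-nullity identity g(λ) = n − rank(A − λI):
  rank(A − (4)·I) = 2, so dim ker(A − (4)·I) = n − 2 = 3

Summary:
  λ = 4: algebraic multiplicity = 5, geometric multiplicity = 3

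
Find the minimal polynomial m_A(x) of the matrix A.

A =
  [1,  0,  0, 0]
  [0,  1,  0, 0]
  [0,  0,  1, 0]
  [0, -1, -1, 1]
x^2 - 2*x + 1

The characteristic polynomial is χ_A(x) = (x - 1)^4, so the eigenvalues are known. The minimal polynomial is
  m_A(x) = Π_λ (x − λ)^{k_λ}
where k_λ is the size of the *largest* Jordan block for λ (equivalently, the smallest k with (A − λI)^k v = 0 for every generalised eigenvector v of λ).

  λ = 1: largest Jordan block has size 2, contributing (x − 1)^2

So m_A(x) = (x - 1)^2 = x^2 - 2*x + 1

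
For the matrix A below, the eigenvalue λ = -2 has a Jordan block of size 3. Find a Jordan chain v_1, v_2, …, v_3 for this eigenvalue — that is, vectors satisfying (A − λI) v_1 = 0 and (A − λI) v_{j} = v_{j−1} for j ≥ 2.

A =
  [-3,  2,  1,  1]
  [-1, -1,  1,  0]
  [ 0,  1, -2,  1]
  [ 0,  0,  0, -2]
A Jordan chain for λ = -2 of length 3:
v_1 = (-1, 0, -1, 0)ᵀ
v_2 = (-1, -1, 0, 0)ᵀ
v_3 = (1, 0, 0, 0)ᵀ

Let N = A − (-2)·I. We want v_3 with N^3 v_3 = 0 but N^2 v_3 ≠ 0; then v_{j-1} := N · v_j for j = 3, …, 2.

Pick v_3 = (1, 0, 0, 0)ᵀ.
Then v_2 = N · v_3 = (-1, -1, 0, 0)ᵀ.
Then v_1 = N · v_2 = (-1, 0, -1, 0)ᵀ.

Sanity check: (A − (-2)·I) v_1 = (0, 0, 0, 0)ᵀ = 0. ✓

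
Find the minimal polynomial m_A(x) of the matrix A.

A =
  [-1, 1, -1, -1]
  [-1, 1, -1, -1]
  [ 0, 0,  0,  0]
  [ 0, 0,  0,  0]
x^2

The characteristic polynomial is χ_A(x) = x^4, so the eigenvalues are known. The minimal polynomial is
  m_A(x) = Π_λ (x − λ)^{k_λ}
where k_λ is the size of the *largest* Jordan block for λ (equivalently, the smallest k with (A − λI)^k v = 0 for every generalised eigenvector v of λ).

  λ = 0: largest Jordan block has size 2, contributing (x − 0)^2

So m_A(x) = x^2 = x^2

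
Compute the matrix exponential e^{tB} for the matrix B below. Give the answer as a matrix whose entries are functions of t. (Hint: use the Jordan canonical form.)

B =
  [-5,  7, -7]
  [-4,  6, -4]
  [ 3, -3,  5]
e^{tB} =
  [-7*t*exp(2*t) + exp(2*t), 7*t*exp(2*t), -7*t*exp(2*t)]
  [-4*t*exp(2*t), 4*t*exp(2*t) + exp(2*t), -4*t*exp(2*t)]
  [3*t*exp(2*t), -3*t*exp(2*t), 3*t*exp(2*t) + exp(2*t)]

Strategy: write B = P · J · P⁻¹ where J is a Jordan canonical form, so e^{tB} = P · e^{tJ} · P⁻¹, and e^{tJ} can be computed block-by-block.

B has Jordan form
J =
  [2, 1, 0]
  [0, 2, 0]
  [0, 0, 2]
(up to reordering of blocks).

Per-block formulas:
  For a 2×2 Jordan block J_2(2): exp(t · J_2(2)) = e^(2t)·(I + t·N), where N is the 2×2 nilpotent shift.
  For a 1×1 block at λ = 2: exp(t · [2]) = [e^(2t)].

After assembling e^{tJ} and conjugating by P, we get:

e^{tB} =
  [-7*t*exp(2*t) + exp(2*t), 7*t*exp(2*t), -7*t*exp(2*t)]
  [-4*t*exp(2*t), 4*t*exp(2*t) + exp(2*t), -4*t*exp(2*t)]
  [3*t*exp(2*t), -3*t*exp(2*t), 3*t*exp(2*t) + exp(2*t)]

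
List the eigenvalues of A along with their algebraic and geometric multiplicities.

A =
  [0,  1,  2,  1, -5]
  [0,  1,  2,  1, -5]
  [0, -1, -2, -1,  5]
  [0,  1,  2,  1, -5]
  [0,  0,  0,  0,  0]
λ = 0: alg = 5, geom = 4

Step 1 — factor the characteristic polynomial to read off the algebraic multiplicities:
  χ_A(x) = x^5

Step 2 — compute geometric multiplicities via the rank-nullity identity g(λ) = n − rank(A − λI):
  rank(A − (0)·I) = 1, so dim ker(A − (0)·I) = n − 1 = 4

Summary:
  λ = 0: algebraic multiplicity = 5, geometric multiplicity = 4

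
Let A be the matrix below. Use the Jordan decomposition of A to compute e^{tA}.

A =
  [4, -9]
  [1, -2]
e^{tA} =
  [3*t*exp(t) + exp(t), -9*t*exp(t)]
  [t*exp(t), -3*t*exp(t) + exp(t)]

Strategy: write A = P · J · P⁻¹ where J is a Jordan canonical form, so e^{tA} = P · e^{tJ} · P⁻¹, and e^{tJ} can be computed block-by-block.

A has Jordan form
J =
  [1, 1]
  [0, 1]
(up to reordering of blocks).

Per-block formulas:
  For a 2×2 Jordan block J_2(1): exp(t · J_2(1)) = e^(1t)·(I + t·N), where N is the 2×2 nilpotent shift.

After assembling e^{tJ} and conjugating by P, we get:

e^{tA} =
  [3*t*exp(t) + exp(t), -9*t*exp(t)]
  [t*exp(t), -3*t*exp(t) + exp(t)]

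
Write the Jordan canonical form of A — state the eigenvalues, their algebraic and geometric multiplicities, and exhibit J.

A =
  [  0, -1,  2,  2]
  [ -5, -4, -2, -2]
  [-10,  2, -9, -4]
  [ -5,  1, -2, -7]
J_2(-5) ⊕ J_1(-5) ⊕ J_1(-5)

The characteristic polynomial is
  det(x·I − A) = x^4 + 20*x^3 + 150*x^2 + 500*x + 625 = (x + 5)^4

Eigenvalues and multiplicities (the geometric multiplicity of λ is n − rank(A − λI), which equals the number of Jordan blocks for λ):
  λ = -5: algebraic multiplicity = 4, geometric multiplicity = 3

Determining the block sizes for each eigenvalue:
  λ = -5: 3 blocks summing to 4 forces exactly one block of size 2 and the rest size 1 → block sizes [2, 1, 1]

Assembling the blocks gives a Jordan form
J =
  [-5,  1,  0,  0]
  [ 0, -5,  0,  0]
  [ 0,  0, -5,  0]
  [ 0,  0,  0, -5]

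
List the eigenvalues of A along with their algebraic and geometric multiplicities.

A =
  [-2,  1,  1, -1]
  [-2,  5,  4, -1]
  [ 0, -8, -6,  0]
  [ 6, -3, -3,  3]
λ = 0: alg = 4, geom = 2

Step 1 — factor the characteristic polynomial to read off the algebraic multiplicities:
  χ_A(x) = x^4

Step 2 — compute geometric multiplicities via the rank-nullity identity g(λ) = n − rank(A − λI):
  rank(A − (0)·I) = 2, so dim ker(A − (0)·I) = n − 2 = 2

Summary:
  λ = 0: algebraic multiplicity = 4, geometric multiplicity = 2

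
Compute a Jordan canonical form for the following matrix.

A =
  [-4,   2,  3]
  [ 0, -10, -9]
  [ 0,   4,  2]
J_2(-4) ⊕ J_1(-4)

The characteristic polynomial is
  det(x·I − A) = x^3 + 12*x^2 + 48*x + 64 = (x + 4)^3

Eigenvalues and multiplicities (the geometric multiplicity of λ is n − rank(A − λI), which equals the number of Jordan blocks for λ):
  λ = -4: algebraic multiplicity = 3, geometric multiplicity = 2

Determining the block sizes for each eigenvalue:
  λ = -4: 2 blocks summing to 3 forces exactly one block of size 2 and the rest size 1 → block sizes [2, 1]

Assembling the blocks gives a Jordan form
J =
  [-4,  1,  0]
  [ 0, -4,  0]
  [ 0,  0, -4]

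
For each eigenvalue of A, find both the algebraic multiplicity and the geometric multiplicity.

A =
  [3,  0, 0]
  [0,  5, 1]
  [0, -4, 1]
λ = 3: alg = 3, geom = 2

Step 1 — factor the characteristic polynomial to read off the algebraic multiplicities:
  χ_A(x) = (x - 3)^3

Step 2 — compute geometric multiplicities via the rank-nullity identity g(λ) = n − rank(A − λI):
  rank(A − (3)·I) = 1, so dim ker(A − (3)·I) = n − 1 = 2

Summary:
  λ = 3: algebraic multiplicity = 3, geometric multiplicity = 2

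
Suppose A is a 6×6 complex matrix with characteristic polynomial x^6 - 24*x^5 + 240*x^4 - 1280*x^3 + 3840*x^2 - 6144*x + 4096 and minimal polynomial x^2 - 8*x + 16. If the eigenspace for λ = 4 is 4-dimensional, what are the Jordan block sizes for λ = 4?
Block sizes for λ = 4: [2, 2, 1, 1]

Step 1 — from the characteristic polynomial, algebraic multiplicity of λ = 4 is 6. From dim ker(A − (4)·I) = 4, there are exactly 4 Jordan blocks for λ = 4.
Step 2 — from the minimal polynomial, the factor (x − 4)^2 tells us the largest block for λ = 4 has size 2.
Step 3 — with total size 6, 4 blocks, and largest block 2, the block sizes (in nonincreasing order) are [2, 2, 1, 1].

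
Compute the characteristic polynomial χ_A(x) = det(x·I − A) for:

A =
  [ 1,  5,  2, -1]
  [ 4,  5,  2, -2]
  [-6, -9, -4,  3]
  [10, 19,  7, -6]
x^4 + 4*x^3 + 6*x^2 + 4*x + 1

Expanding det(x·I − A) (e.g. by cofactor expansion or by noting that A is similar to its Jordan form J, which has the same characteristic polynomial as A) gives
  χ_A(x) = x^4 + 4*x^3 + 6*x^2 + 4*x + 1
which factors as (x + 1)^4. The eigenvalues (with algebraic multiplicities) are λ = -1 with multiplicity 4.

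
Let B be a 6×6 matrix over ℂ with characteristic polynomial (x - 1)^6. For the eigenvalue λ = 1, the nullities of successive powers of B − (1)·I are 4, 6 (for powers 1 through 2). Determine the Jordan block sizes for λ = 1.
Block sizes for λ = 1: [2, 2, 1, 1]

From the dimensions of kernels of powers, the number of Jordan blocks of size at least j is d_j − d_{j−1} where d_j = dim ker(N^j) (with d_0 = 0). Computing the differences gives [4, 2].
The number of blocks of size exactly k is (#blocks of size ≥ k) − (#blocks of size ≥ k + 1), so the partition is: 2 block(s) of size 1, 2 block(s) of size 2.
In nonincreasing order the block sizes are [2, 2, 1, 1].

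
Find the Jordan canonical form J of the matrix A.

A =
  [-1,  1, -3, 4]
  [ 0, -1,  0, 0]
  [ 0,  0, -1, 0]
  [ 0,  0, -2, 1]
J_2(-1) ⊕ J_1(-1) ⊕ J_1(1)

The characteristic polynomial is
  det(x·I − A) = x^4 + 2*x^3 - 2*x - 1 = (x - 1)*(x + 1)^3

Eigenvalues and multiplicities (the geometric multiplicity of λ is n − rank(A − λI), which equals the number of Jordan blocks for λ):
  λ = -1: algebraic multiplicity = 3, geometric multiplicity = 2
  λ = 1: algebraic multiplicity = 1, geometric multiplicity = 1

Determining the block sizes for each eigenvalue:
  λ = -1: 2 blocks summing to 3 forces exactly one block of size 2 and the rest size 1 → block sizes [2, 1]
  λ = 1: one block (gm = 1), so the single block has size am = 1 → block sizes [1]

Assembling the blocks gives a Jordan form
J =
  [-1,  1,  0, 0]
  [ 0, -1,  0, 0]
  [ 0,  0, -1, 0]
  [ 0,  0,  0, 1]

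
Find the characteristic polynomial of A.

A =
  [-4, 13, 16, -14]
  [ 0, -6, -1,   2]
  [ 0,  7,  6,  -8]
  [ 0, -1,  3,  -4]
x^4 + 8*x^3 + 13*x^2 - 30*x - 72

Expanding det(x·I − A) (e.g. by cofactor expansion or by noting that A is similar to its Jordan form J, which has the same characteristic polynomial as A) gives
  χ_A(x) = x^4 + 8*x^3 + 13*x^2 - 30*x - 72
which factors as (x - 2)*(x + 3)^2*(x + 4). The eigenvalues (with algebraic multiplicities) are λ = -4 with multiplicity 1, λ = -3 with multiplicity 2, λ = 2 with multiplicity 1.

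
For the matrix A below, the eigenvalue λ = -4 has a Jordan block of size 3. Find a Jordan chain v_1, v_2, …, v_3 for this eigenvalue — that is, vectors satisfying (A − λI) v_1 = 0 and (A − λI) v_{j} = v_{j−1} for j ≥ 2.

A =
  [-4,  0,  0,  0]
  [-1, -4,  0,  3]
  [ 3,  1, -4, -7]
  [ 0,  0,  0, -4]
A Jordan chain for λ = -4 of length 3:
v_1 = (0, 0, -1, 0)ᵀ
v_2 = (0, -1, 3, 0)ᵀ
v_3 = (1, 0, 0, 0)ᵀ

Let N = A − (-4)·I. We want v_3 with N^3 v_3 = 0 but N^2 v_3 ≠ 0; then v_{j-1} := N · v_j for j = 3, …, 2.

Pick v_3 = (1, 0, 0, 0)ᵀ.
Then v_2 = N · v_3 = (0, -1, 3, 0)ᵀ.
Then v_1 = N · v_2 = (0, 0, -1, 0)ᵀ.

Sanity check: (A − (-4)·I) v_1 = (0, 0, 0, 0)ᵀ = 0. ✓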